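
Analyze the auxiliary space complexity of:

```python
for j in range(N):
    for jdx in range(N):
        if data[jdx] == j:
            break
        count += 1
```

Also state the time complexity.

Space complexity: O(1).
Only a constant amount of auxiliary storage is used; nothing grows with n.
Time complexity: O(n^2).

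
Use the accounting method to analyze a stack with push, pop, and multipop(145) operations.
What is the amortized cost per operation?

Assign 2 credits per push (1 for the push, 1 saved for a future pop). Each pop or element popped by multipop(145) uses 1 saved credit. Total credits never go negative, so amortized cost is O(1).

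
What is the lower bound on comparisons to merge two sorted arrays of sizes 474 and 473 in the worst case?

Adversary: with |474 - 473| <= 1 the inputs can be fully interleaved so that every adjacent pair in the merged output comes from different arrays. Then each of the 946 adjacent pairs must be directly compared, or the algorithm cannot determine their relative order. Standard merge meets this bound.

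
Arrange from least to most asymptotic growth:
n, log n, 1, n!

Ordered by growth rate: 1 < log n < n < n!.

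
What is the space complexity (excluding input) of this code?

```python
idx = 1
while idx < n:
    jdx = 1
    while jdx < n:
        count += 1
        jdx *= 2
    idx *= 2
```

Space complexity: O(1).
Only a constant amount of auxiliary storage is used; nothing grows with n.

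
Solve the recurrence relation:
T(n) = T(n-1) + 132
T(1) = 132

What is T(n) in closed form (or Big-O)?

Unrolling: T(n) = T(n-1) + 132 = T(n-2) + 2*132 = ... = T(1) + (n-1)*132 = 132 + (n-1)*132 = 132n.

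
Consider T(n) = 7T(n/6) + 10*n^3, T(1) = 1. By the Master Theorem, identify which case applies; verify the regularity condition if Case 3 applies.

a=7, b=6, f(n)=10*n^3.
log_6(7) = 1.086 < 3.
f(n) = Omega(n^(1.086+epsilon)) for some epsilon > 0, so Case 3 is the candidate.
Regularity: a*f(n/b) = 7*10*(n/6)^3 = (7/216)*10*n^3 <= c*f(n) with c = 7/216 < 1. Satisfied.
Case 3: T(n) = Theta(n^3).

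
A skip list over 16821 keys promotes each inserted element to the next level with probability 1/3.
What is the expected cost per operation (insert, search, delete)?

Expected number of levels is O(log_3(16821)) = O(log n). A search visits O(1) expected nodes per level over O(log n) levels. Insert/delete are a search plus O(1) pointer updates per level. Expected O(log n) per operation.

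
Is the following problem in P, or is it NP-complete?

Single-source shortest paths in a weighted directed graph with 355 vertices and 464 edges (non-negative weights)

This problem is in P: Dijkstra's algorithm runs in O((V+E) log V).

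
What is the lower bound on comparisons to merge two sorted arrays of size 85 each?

To merge two sorted arrays of size 85, we need at least 169 comparisons in the worst case. An adversary can force every element to be compared.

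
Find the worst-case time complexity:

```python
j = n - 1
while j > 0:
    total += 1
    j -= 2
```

Time complexity: O(n).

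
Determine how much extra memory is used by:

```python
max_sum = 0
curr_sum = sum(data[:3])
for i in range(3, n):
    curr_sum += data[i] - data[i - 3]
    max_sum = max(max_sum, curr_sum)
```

Space complexity: O(1).
Only a constant amount of auxiliary storage is used; nothing grows with n.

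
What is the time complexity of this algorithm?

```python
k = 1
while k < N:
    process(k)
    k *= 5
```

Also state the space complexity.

Time complexity: O(log n).
Space complexity: O(1).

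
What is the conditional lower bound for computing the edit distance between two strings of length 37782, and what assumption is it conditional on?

Under SETH (the Strong Exponential Time Hypothesis), edit distance on length-37782 strings cannot be computed in O(n^(2-epsilon)) time for any epsilon > 0 (Backurs-Indyk). The reduction is from CNF-SAT via the orthogonal vectors problem.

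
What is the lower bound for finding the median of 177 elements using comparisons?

To find the median of 177 elements, every element must be compared at least once, so the lower bound is Omega(n). The BFPRT algorithm achieves O(n), making this tight.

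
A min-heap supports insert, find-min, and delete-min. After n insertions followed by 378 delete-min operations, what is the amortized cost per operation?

Insert takes O(log n) worst case. Delete-min takes O(log n). Over a sequence of n inserts and 378 delete-mins, total cost is O((n + 378) log n). Amortized per operation: O(log n).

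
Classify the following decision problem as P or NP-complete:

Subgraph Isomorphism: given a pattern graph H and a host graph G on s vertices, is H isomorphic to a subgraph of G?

This problem is NP-complete: generalizes Clique and Hamiltonian Path (pattern size is part of the input).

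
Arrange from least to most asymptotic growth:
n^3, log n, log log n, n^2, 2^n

Ordered by growth rate: log log n < log n < n^2 < n^3 < 2^n.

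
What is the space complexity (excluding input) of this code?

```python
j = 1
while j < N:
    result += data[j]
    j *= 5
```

Space complexity: O(1).
Only a constant amount of auxiliary storage is used; nothing grows with n.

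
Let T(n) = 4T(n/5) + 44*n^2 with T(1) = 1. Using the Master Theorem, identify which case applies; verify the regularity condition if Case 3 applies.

a=4, b=5, f(n)=44*n^2.
log_5(4) = 0.8614 < 2.
f(n) = Omega(n^(0.8614+epsilon)) for some epsilon > 0, so Case 3 is the candidate.
Regularity: a*f(n/b) = 4*44*(n/5)^2 = (4/25)*44*n^2 <= c*f(n) with c = 4/25 < 1. Satisfied.
Case 3: T(n) = Theta(n^2).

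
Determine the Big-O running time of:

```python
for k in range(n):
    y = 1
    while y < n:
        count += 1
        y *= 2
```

Time complexity: O(n log n).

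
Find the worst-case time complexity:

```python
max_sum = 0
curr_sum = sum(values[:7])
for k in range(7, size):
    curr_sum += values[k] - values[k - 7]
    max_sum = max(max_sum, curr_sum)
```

Time complexity: O(n).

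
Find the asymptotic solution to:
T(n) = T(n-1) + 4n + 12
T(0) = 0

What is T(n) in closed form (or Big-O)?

Dominant term in sum is 4*sum(i, i=1..n) = 4*n*(n+1)/2 = O(n^2).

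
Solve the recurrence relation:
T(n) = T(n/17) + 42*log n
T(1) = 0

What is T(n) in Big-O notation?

Each of the log_17(n) levels adds O(log n). T(n) = O(log^2 n).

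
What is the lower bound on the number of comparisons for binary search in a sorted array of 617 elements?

With 617 possible positions, we need at least ceil(log_2(617)) = 10 comparisons. Each comparison splits the remaining candidates by at most half.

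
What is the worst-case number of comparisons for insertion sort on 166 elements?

Insertion sort on reverse-sorted input: 1 + 2 + ... + (166-1) = 13695 comparisons.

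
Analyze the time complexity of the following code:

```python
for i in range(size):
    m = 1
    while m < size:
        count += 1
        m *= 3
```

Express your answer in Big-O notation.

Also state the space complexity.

Time complexity: O(n log n).
Space complexity: O(1).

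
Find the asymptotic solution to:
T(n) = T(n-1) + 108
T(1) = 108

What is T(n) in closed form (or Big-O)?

Unrolling: T(n) = T(n-1) + 108 = T(n-2) + 2*108 = ... = T(1) + (n-1)*108 = 108 + (n-1)*108 = 108n.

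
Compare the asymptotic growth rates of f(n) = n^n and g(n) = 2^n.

f(n) = n^n grows faster: n^n / 2^n = (n/2)^n -> infinity once n > 2.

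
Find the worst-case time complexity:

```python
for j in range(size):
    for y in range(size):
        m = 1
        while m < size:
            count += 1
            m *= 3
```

Time complexity: O(n^2 log n).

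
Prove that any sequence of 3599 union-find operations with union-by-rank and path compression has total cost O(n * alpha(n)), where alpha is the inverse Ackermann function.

Using Tarjan's analysis with rank-based potential function. Union-by-rank keeps tree height O(log n). Path compression flattens paths during find. For n = 3599 operations, total cost is O(n * alpha(n)), effectively O(n) since alpha grows incredibly slowly.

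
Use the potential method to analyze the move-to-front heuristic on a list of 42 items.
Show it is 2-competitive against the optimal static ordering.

Let Phi = number of inversions between the MTF list and the optimal static list (0 <= Phi <= C(42,2)). Accessing an element at MTF position k and optimal position j: the move-to-front destroys all k-1 inversions in front of it that are not in front in optimal (>= k-j of them) and creates at most j-1 new ones. Amortized cost <= k + (j-1) - (k-j) = 2j - 1 <= 2 * optimal cost.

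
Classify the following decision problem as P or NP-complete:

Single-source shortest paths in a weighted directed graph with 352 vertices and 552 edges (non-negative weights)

This problem is in P: Dijkstra's algorithm runs in O((V+E) log V).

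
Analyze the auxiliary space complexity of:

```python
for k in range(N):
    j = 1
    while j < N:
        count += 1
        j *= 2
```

Space complexity: O(1).
Only a constant amount of auxiliary storage is used; nothing grows with n.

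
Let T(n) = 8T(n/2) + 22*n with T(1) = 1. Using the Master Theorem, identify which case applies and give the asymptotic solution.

a=8, b=2, f(n)=22*n.
log_2(8) = 3 > 1.
Since f(n) = O(n^1) is polynomially smaller than n^3, Case 1 applies.
T(n) = Theta(n^3).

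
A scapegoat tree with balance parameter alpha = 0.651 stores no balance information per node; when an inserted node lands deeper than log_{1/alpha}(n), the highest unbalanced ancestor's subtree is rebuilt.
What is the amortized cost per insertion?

Search/insert path is O(log n). A rebuild of a subtree of size s costs O(s), but with alpha = 0.651 at least Omega(s) insertions must have occurred in that subtree since its last rebuild. Charging O(1) of the rebuild to each such insertion gives O(log n) amortized.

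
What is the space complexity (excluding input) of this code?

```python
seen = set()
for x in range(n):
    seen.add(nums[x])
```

Space complexity: O(n).
Auxiliary storage grows linearly with the input size n in the worst case.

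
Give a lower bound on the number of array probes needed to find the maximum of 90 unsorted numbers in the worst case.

Adversary: any unprobed cell could hold a value larger than everything seen so far. If fewer than 90 cells are probed, the adversary places the max in an unprobed cell. So all 90 cells must be examined; together with 90-1 comparisons this is tight.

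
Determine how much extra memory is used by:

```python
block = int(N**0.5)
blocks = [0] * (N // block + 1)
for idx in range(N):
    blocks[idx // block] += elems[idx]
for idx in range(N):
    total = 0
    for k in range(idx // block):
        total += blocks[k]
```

Space complexity: O(sqrt(n)).
Storage scales with sqrt(n).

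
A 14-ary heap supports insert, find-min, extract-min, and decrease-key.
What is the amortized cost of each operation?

The 14-ary heap has height O(log_14 n). Insert sifts up: O(log_14 n). Find-min reads the root: O(1). Extract-min sifts down comparing 14 children per level: O(14 * log_14 n). Decrease-key sifts up: O(log_14 n).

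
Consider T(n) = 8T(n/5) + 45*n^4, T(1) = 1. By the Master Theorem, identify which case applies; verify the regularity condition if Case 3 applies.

a=8, b=5, f(n)=45*n^4.
log_5(8) = 1.292 < 4.
f(n) = Omega(n^(1.292+epsilon)) for some epsilon > 0, so Case 3 is the candidate.
Regularity: a*f(n/b) = 8*45*(n/5)^4 = (8/625)*45*n^4 <= c*f(n) with c = 8/625 < 1. Satisfied.
Case 3: T(n) = Theta(n^4).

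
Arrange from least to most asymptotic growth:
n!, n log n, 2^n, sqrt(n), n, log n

Ordered by growth rate: log n < sqrt(n) < n < n log n < 2^n < n!.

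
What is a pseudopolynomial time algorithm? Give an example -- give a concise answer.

A pseudopolynomial algorithm runs in time polynomial in the numeric value of the input, but exponential in the input length. The dynamic programming solution for Subset Sum runs in O(n*W) where W is the target sum. This is pseudopolynomial because W can be exponential in the number of bits to represent it.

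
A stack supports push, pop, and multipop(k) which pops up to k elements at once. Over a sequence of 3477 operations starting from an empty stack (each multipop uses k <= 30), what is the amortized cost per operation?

Each element is pushed exactly once and popped at most once (whether by pop or as part of a multipop). So the total number of individual pops over the whole sequence is at most the number of pushes, which is at most 3477. Total work <= 2 * 3477, hence O(1) amortized per operation.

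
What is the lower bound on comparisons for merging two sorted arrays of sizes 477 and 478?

Adversary argument: with sizes 477 and 478 (differing by at most 1), interleave the two arrays so that every consecutive pair in the output comes from different inputs. Then each of the 954 adjacent output pairs must be directly compared, or the algorithm cannot determine their relative order. So 954 comparisons are necessary; standard merge achieves this.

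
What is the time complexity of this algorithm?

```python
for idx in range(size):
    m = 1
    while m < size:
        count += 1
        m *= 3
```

Time complexity: O(n log n).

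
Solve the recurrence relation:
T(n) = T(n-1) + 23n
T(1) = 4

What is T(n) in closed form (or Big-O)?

Unrolling: T(n) = 4 + 23*(2 + 3 + ... + n) = 4 + 23*(n(n+1)/2 - 1) = O(n^2).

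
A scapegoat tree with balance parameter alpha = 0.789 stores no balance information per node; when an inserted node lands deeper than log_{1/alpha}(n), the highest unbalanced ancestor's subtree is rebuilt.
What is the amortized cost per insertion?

Search/insert path is O(log n). A rebuild of a subtree of size s costs O(s), but with alpha = 0.789 at least Omega(s) insertions must have occurred in that subtree since its last rebuild. Charging O(1) of the rebuild to each such insertion gives O(log n) amortized.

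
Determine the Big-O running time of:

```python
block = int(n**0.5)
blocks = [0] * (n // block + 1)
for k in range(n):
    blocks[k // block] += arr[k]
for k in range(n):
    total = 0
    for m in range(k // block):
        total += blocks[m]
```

Time complexity: O(n * sqrt(n)).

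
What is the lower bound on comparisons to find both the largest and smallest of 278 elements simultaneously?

Pair elements first (floor(278/2) comparisons), then find max among winners and min among losers. Total: ceil(3*278/2) - 2 = 415 comparisons.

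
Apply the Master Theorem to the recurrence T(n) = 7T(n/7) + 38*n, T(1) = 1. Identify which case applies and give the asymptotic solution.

a=7, b=7, f(n)=38*n.
log_7(7) = 1, so n^(log_b(a)) = n.
f(n) = Theta(n), so Case 2 applies.
T(n) = Theta(n log n).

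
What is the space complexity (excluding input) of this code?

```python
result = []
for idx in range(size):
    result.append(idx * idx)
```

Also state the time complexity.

Space complexity: O(n).
Auxiliary storage grows linearly with the input size n in the worst case.
Time complexity: O(n).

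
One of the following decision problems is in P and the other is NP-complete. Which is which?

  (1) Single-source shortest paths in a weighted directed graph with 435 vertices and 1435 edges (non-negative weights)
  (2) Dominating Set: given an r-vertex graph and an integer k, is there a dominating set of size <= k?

(1) is P: Dijkstra's algorithm runs in O((V+E) log V).
(2) is NP-complete: reduces from Set Cover (with k part of the input).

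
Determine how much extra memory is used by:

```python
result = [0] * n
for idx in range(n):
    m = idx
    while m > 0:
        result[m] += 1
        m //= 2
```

Space complexity: O(n).
Auxiliary storage grows linearly with the input size n in the worst case.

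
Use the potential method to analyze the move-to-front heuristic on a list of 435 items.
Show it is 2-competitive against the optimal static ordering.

Let Phi = number of inversions between the MTF list and the optimal static list (0 <= Phi <= C(435,2)). Accessing an element at MTF position k and optimal position j: the move-to-front destroys all k-1 inversions in front of it that are not in front in optimal (>= k-j of them) and creates at most j-1 new ones. Amortized cost <= k + (j-1) - (k-j) = 2j - 1 <= 2 * optimal cost.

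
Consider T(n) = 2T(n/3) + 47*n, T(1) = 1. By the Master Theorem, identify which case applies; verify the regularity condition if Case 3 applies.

a=2, b=3, f(n)=47*n.
log_3(2) = 0.6309 < 1.
f(n) = Omega(n^(0.6309+epsilon)) for some epsilon > 0, so Case 3 is the candidate.
Regularity: a*f(n/b) = 2*47*(n/3)^1 = (2/3)*47*n^1 <= c*f(n) with c = 2/3 < 1. Satisfied.
Case 3: T(n) = Theta(n).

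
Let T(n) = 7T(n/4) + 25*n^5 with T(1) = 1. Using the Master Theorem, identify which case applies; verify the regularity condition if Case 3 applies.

a=7, b=4, f(n)=25*n^5.
log_4(7) = 1.404 < 5.
f(n) = Omega(n^(1.404+epsilon)) for some epsilon > 0, so Case 3 is the candidate.
Regularity: a*f(n/b) = 7*25*(n/4)^5 = (7/1024)*25*n^5 <= c*f(n) with c = 7/1024 < 1. Satisfied.
Case 3: T(n) = Theta(n^5).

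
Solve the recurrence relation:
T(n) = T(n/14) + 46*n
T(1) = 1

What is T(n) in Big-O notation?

Geometric series: 46*n*(1 + 1/14 + 1/14^2 + ...) = O(n). T(n) = O(n).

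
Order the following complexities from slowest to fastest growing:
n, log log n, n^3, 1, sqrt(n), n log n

Ordered by growth rate: 1 < log log n < sqrt(n) < n < n log n < n^3.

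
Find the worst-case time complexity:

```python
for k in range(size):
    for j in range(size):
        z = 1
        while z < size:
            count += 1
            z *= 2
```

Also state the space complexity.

Time complexity: O(n^2 log n).
Space complexity: O(1).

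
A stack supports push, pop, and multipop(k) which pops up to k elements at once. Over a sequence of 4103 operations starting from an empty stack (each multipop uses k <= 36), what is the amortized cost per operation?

Each element is pushed exactly once and popped at most once (whether by pop or as part of a multipop). So the total number of individual pops over the whole sequence is at most the number of pushes, which is at most 4103. Total work <= 2 * 4103, hence O(1) amortized per operation.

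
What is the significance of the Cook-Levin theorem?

The Cook-Levin theorem proves that SAT is NP-complete. It was the first problem shown to be NP-complete, establishing the foundation for proving other problems NP-complete via reductions from SAT.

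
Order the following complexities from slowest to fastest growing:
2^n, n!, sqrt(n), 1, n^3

Ordered by growth rate: 1 < sqrt(n) < n^3 < 2^n < n!.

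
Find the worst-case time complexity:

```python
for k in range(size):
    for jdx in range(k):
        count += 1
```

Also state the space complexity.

Time complexity: O(n^2).
Space complexity: O(1).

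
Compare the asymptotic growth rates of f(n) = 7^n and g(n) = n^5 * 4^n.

f(n) = 7^n grows faster: 7^n / (n^5 4^n) = (7/4)^n / n^5 -> infinity since 7/4 > 1.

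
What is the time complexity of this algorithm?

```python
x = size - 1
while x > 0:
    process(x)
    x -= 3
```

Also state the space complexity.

Time complexity: O(n).
Space complexity: O(1).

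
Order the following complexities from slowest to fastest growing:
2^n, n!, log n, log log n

Ordered by growth rate: log log n < log n < 2^n < n!.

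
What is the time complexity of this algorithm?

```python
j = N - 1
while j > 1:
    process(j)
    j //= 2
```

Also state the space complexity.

Time complexity: O(log n).
Space complexity: O(1).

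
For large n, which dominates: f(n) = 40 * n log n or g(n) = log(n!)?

f(n) = 40 * n log n and g(n) = log(n!) are Theta of each other: Stirling: log(n!) = n log n - n + O(log n) = Theta(n log n); the constant 40 doesn't change the Theta class.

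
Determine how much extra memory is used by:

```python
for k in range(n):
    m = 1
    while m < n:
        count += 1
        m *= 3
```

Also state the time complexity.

Space complexity: O(1).
Only a constant amount of auxiliary storage is used; nothing grows with n.
Time complexity: O(n log n).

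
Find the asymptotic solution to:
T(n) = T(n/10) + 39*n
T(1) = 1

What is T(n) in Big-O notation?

Geometric series: 39*n*(1 + 1/10 + 1/10^2 + ...) = O(n). T(n) = O(n).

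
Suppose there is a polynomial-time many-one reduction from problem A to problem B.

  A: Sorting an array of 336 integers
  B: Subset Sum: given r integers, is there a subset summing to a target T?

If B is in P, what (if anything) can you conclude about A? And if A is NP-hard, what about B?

A poly-time reduction A <=_p B means any A-instance can be transformed to a B-instance in poly time.
If B is in P: compose the reduction with B's poly-time algorithm to solve A in poly time, so A is in P.
If A is NP-hard: every NP problem reduces to A, which reduces to B; composing reductions, every NP problem reduces to B, so B is NP-hard.
(Here in fact A is P and B is NP-complete.)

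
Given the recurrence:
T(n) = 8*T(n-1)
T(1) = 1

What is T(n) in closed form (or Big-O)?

Each step multiplies by 8. T(n) = T(1)*8^(n-1) = 8^(n-1).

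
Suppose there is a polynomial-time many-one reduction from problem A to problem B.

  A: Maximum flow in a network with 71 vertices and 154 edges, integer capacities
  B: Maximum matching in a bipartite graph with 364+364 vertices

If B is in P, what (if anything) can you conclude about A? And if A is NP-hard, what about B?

A poly-time reduction A <=_p B means any A-instance can be transformed to a B-instance in poly time.
If B is in P: compose the reduction with B's poly-time algorithm to solve A in poly time, so A is in P.
If A is NP-hard: every NP problem reduces to A, which reduces to B; composing reductions, every NP problem reduces to B, so B is NP-hard.
(Here in fact A is P and B is P.)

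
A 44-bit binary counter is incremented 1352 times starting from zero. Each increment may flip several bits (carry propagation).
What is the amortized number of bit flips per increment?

Bit i flips on every 2^i-th increment, so over 1352 increments bit i flips floor(1352/2^i) times. Summing over i: total flips < 2 * 1352. Amortized: < 2 = O(1) per increment.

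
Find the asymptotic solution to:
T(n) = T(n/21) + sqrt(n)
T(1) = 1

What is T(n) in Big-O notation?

Each level contributes sqrt(n/21^k). Geometric series with ratio 1/sqrt(21) < 1 sums to O(sqrt(n)).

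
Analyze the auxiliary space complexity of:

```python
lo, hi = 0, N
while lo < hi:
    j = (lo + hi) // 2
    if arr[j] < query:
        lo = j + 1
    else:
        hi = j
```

Space complexity: O(1).
Only a constant amount of auxiliary storage is used; nothing grows with n.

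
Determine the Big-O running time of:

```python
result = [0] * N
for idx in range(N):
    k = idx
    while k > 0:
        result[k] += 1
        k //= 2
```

Time complexity: O(n log n).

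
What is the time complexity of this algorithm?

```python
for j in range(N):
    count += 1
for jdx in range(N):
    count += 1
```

Time complexity: O(n).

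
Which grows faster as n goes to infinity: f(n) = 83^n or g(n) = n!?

g(n) = n! grows faster: n!/83^n -> infinity by Stirling.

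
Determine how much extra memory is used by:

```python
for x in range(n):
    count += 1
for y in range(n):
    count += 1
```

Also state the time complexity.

Space complexity: O(1).
Only a constant amount of auxiliary storage is used; nothing grows with n.
Time complexity: O(n).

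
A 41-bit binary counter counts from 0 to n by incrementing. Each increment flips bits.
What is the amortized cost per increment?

Bit i flips every 2^i increments. Total flips over n increments: sum_{i=0}^{41} n/2^i < 2n. Amortized cost: 2n/n = O(1).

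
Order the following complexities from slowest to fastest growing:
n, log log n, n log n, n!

Ordered by growth rate: log log n < n < n log n < n!.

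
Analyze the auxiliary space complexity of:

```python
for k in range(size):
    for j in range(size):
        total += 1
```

Space complexity: O(1).
Only a constant amount of auxiliary storage is used; nothing grows with n.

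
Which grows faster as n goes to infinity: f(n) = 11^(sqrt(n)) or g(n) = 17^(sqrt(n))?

g(n) = 17^(sqrt(n)) grows faster: ratio is (17/11)^(sqrt(n)) -> infinity since 17/11 > 1.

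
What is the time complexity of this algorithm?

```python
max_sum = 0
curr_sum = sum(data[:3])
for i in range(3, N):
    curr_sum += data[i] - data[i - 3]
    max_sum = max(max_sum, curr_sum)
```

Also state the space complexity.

Time complexity: O(n).
Space complexity: O(1).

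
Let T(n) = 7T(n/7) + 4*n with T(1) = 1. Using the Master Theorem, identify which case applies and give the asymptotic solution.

a=7, b=7, f(n)=4*n.
log_7(7) = 1, so n^(log_b(a)) = n.
f(n) = Theta(n), so Case 2 applies.
T(n) = Theta(n log n).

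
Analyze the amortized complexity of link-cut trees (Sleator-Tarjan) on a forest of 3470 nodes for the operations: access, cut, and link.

Link-cut trees represent the forest using splay trees over preferred paths. With potential Phi = sum over nodes of log(size of virtual subtree), each access on 3470 nodes is O(log 3470) = O(log n) amortized by the splay-tree access lemma. Cut and link are O(1) plus one access.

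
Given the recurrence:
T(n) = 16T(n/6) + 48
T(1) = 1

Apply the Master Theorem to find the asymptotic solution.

a=16, b=6, f(n)=48. log_6(16) = 1.547. Case 1 of Master Theorem: T(n) = O(n^1.547).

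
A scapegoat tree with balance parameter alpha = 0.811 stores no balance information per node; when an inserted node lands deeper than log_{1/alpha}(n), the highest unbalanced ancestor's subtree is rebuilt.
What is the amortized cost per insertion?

Search/insert path is O(log n). A rebuild of a subtree of size s costs O(s), but with alpha = 0.811 at least Omega(s) insertions must have occurred in that subtree since its last rebuild. Charging O(1) of the rebuild to each such insertion gives O(log n) amortized.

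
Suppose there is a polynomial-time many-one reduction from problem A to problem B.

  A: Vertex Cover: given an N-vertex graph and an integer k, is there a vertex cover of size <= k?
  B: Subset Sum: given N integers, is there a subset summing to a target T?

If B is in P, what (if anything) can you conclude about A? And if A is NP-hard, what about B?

A poly-time reduction A <=_p B means any A-instance can be transformed to a B-instance in poly time.
If B is in P: compose the reduction with B's poly-time algorithm to solve A in poly time, so A is in P.
If A is NP-hard: every NP problem reduces to A, which reduces to B; composing reductions, every NP problem reduces to B, so B is NP-hard.
(Here in fact A is NP-complete and B is NP-complete.)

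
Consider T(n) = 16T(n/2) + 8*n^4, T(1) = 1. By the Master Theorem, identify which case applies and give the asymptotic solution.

a=16, b=2, f(n)=8*n^4.
log_2(16) = 4, so n^(log_b(a)) = n^4.
f(n) = Theta(n^4), so Case 2 applies.
T(n) = Theta(n^4 log n).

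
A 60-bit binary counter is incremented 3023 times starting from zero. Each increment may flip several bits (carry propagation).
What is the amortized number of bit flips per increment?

Bit i flips on every 2^i-th increment, so over 3023 increments bit i flips floor(3023/2^i) times. Summing over i: total flips < 2 * 3023. Amortized: < 2 = O(1) per increment.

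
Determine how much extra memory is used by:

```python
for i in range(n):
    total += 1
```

Space complexity: O(1).
Only a constant amount of auxiliary storage is used; nothing grows with n.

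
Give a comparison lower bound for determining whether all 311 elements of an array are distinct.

In the algebraic decision-tree model, the YES region for element distinctness on 311 elements has 311! connected components (one per ordering). Ben-Or's theorem then gives a lower bound of Omega(log(n!)) = Omega(n log n).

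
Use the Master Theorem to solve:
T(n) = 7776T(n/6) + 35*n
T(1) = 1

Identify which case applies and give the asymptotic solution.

a=7776, b=6, f(n)=35*n.
log_6(7776) = 5 > 1.
Since f(n) = O(n^1) is polynomially smaller than n^5, Case 1 applies.
T(n) = Theta(n^5).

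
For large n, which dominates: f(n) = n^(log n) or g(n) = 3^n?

g(n) = 3^n grows faster: take logs: log(n^(log n)) = (log n)^2, log(3^n) = n log 3; n dominates (log n)^2.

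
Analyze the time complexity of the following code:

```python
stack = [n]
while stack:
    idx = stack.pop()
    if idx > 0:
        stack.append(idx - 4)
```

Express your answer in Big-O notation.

Time complexity: O(n).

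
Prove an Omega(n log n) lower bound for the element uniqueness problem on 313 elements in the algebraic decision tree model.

In the algebraic decision tree model, element uniqueness on 313 elements is equivalent to determining which cell of an arrangement of C(313,2) = 48828 hyperplanes x_i = x_j contains the input point. Ben-Or's theorem shows this requires Omega(n log n).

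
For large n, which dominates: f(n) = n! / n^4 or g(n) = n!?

g(n) = n! grows faster: the ratio n!/(n!/n^4) = n^4 -> infinity.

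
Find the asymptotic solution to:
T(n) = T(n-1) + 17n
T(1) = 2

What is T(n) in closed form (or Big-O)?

Unrolling: T(n) = 2 + 17*(2 + 3 + ... + n) = 2 + 17*(n(n+1)/2 - 1) = O(n^2).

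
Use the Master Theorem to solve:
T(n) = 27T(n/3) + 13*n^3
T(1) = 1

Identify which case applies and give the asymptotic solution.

a=27, b=3, f(n)=13*n^3.
log_3(27) = 3, so n^(log_b(a)) = n^3.
f(n) = Theta(n^3), so Case 2 applies.
T(n) = Theta(n^3 log n).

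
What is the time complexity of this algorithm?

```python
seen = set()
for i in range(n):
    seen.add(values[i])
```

Time complexity: O(n).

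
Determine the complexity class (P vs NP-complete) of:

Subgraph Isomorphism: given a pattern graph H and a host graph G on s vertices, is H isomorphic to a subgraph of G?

This problem is NP-complete: generalizes Clique and Hamiltonian Path (pattern size is part of the input).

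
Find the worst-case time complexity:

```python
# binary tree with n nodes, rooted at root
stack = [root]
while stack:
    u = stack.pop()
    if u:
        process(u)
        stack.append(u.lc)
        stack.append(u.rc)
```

Time complexity: O(n).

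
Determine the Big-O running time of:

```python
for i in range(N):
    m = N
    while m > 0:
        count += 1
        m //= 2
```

Time complexity: O(n log n).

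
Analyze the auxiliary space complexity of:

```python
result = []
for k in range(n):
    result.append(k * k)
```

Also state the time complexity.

Space complexity: O(n).
Auxiliary storage grows linearly with the input size n in the worst case.
Time complexity: O(n).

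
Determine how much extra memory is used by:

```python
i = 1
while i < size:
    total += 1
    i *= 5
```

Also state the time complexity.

Space complexity: O(1).
Only a constant amount of auxiliary storage is used; nothing grows with n.
Time complexity: O(log n).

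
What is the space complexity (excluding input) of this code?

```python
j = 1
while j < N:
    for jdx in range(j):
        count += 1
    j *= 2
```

Space complexity: O(1).
Only a constant amount of auxiliary storage is used; nothing grows with n.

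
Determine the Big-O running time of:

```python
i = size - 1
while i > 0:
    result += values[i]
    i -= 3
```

Time complexity: O(n).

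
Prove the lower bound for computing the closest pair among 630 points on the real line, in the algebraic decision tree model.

Reduction from element distinctness: given 630 reals, the closest-pair distance is 0 iff two are equal. Element distinctness has an Omega(n log n) lower bound in the algebraic decision tree model (Ben-Or). Therefore closest pair on a line also requires Omega(n log n). Sorting then a linear scan achieves this.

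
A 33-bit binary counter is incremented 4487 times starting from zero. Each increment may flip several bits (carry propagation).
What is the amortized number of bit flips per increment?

Bit i flips on every 2^i-th increment, so over 4487 increments bit i flips floor(4487/2^i) times. Summing over i: total flips < 2 * 4487. Amortized: < 2 = O(1) per increment.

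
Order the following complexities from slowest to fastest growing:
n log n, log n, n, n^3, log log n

Ordered by growth rate: log log n < log n < n < n log n < n^3.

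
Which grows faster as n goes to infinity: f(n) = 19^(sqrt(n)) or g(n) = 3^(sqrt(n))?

f(n) = 19^(sqrt(n)) grows faster: ratio is (19/3)^(sqrt(n)) -> infinity since 19/3 > 1.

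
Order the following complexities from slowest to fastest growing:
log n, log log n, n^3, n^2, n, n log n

Ordered by growth rate: log log n < log n < n < n log n < n^2 < n^3.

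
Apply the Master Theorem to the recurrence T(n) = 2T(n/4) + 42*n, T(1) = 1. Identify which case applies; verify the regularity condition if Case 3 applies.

a=2, b=4, f(n)=42*n.
log_4(2) = 0.5 < 1.
f(n) = Omega(n^(0.5+epsilon)) for some epsilon > 0, so Case 3 is the candidate.
Regularity: a*f(n/b) = 2*42*(n/4)^1 = (2/4)*42*n^1 <= c*f(n) with c = 2/4 < 1. Satisfied.
Case 3: T(n) = Theta(n).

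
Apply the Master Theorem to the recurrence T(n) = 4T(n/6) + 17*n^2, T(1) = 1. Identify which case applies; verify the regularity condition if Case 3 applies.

a=4, b=6, f(n)=17*n^2.
log_6(4) = 0.7737 < 2.
f(n) = Omega(n^(0.7737+epsilon)) for some epsilon > 0, so Case 3 is the candidate.
Regularity: a*f(n/b) = 4*17*(n/6)^2 = (4/36)*17*n^2 <= c*f(n) with c = 4/36 < 1. Satisfied.
Case 3: T(n) = Theta(n^2).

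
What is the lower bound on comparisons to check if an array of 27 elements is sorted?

To verify 27 elements are sorted, we must compare each consecutive pair. Skipping any pair allows an adversary to swap them. Therefore 26 comparisons are necessary and sufficient.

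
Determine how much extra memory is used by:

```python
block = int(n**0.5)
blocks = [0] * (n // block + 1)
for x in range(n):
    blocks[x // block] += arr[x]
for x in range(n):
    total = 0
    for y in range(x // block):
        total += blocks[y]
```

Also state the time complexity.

Space complexity: O(sqrt(n)).
Storage scales with sqrt(n).
Time complexity: O(n * sqrt(n)).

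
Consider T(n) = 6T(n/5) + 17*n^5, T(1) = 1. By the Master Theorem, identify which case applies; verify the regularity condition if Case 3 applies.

a=6, b=5, f(n)=17*n^5.
log_5(6) = 1.113 < 5.
f(n) = Omega(n^(1.113+epsilon)) for some epsilon > 0, so Case 3 is the candidate.
Regularity: a*f(n/b) = 6*17*(n/5)^5 = (6/3125)*17*n^5 <= c*f(n) with c = 6/3125 < 1. Satisfied.
Case 3: T(n) = Theta(n^5).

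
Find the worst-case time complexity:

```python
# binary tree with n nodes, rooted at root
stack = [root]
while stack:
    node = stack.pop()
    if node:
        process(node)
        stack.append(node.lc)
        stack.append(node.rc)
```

Time complexity: O(n).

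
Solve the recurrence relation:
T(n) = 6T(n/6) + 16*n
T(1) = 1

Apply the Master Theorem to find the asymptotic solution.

a=6, b=6, f(n)=16*n. log_6(6) = 1. Case 2: T(n) = O(n log n).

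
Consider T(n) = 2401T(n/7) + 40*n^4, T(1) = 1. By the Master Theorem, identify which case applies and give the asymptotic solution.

a=2401, b=7, f(n)=40*n^4.
log_7(2401) = 4, so n^(log_b(a)) = n^4.
f(n) = Theta(n^4), so Case 2 applies.
T(n) = Theta(n^4 log n).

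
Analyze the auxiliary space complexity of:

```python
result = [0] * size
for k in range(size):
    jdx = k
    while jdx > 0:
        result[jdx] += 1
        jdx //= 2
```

Space complexity: O(n).
Auxiliary storage grows linearly with the input size n in the worst case.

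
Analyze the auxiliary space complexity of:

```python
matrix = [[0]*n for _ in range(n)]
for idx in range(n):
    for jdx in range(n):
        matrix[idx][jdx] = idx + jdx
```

Space complexity: O(n^2).
A 2D structure of size n x n is allocated.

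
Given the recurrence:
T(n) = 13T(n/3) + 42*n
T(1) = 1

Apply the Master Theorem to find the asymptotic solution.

a=13, b=3, f(n)=42*n. log_3(13) = 2.335. Case 1 of Master Theorem: T(n) = O(n^2.335).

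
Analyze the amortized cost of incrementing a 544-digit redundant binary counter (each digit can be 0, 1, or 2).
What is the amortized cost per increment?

A redundant counter on 544 digits allows digit values 0, 1, 2. Increment adds 1 to the least significant digit and carries any 2 to a 0 plus +1 on the next digit. With potential Phi = (number of 2-digits), each increment does O(1) actual work plus a chain of carries, each of which decreases Phi by 1. Amortized O(1).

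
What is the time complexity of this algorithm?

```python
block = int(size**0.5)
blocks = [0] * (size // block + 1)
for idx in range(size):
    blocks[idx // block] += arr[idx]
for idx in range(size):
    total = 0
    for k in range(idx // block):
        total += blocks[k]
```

Time complexity: O(n * sqrt(n)).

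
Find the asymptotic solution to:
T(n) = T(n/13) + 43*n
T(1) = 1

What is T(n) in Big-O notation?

Geometric series: 43*n*(1 + 1/13 + 1/13^2 + ...) = O(n). T(n) = O(n).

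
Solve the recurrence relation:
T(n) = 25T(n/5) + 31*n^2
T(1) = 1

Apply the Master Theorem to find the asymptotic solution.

a=25, b=5, f(n)=31*n^2. log_5(25) = 2. Case 2: T(n) = O(n^2 log n).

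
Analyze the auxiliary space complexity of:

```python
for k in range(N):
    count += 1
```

Space complexity: O(1).
Only a constant amount of auxiliary storage is used; nothing grows with n.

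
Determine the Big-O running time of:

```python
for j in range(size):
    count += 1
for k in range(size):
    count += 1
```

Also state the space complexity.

Time complexity: O(n).
Space complexity: O(1).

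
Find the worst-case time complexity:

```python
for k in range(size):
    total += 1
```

Time complexity: O(n).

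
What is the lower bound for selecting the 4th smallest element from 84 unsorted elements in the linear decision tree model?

Selecting the 4th smallest of 84 elements requires Omega(n) comparisons. Every element must be compared at least once. The BFPRT algorithm achieves O(n), making this tight.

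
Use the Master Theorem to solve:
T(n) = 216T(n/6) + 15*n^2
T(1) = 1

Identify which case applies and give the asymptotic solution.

a=216, b=6, f(n)=15*n^2.
log_6(216) = 3 > 2.
Since f(n) = O(n^2) is polynomially smaller than n^3, Case 1 applies.
T(n) = Theta(n^3).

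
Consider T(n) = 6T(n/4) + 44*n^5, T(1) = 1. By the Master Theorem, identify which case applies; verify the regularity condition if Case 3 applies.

a=6, b=4, f(n)=44*n^5.
log_4(6) = 1.292 < 5.
f(n) = Omega(n^(1.292+epsilon)) for some epsilon > 0, so Case 3 is the candidate.
Regularity: a*f(n/b) = 6*44*(n/4)^5 = (6/1024)*44*n^5 <= c*f(n) with c = 6/1024 < 1. Satisfied.
Case 3: T(n) = Theta(n^5).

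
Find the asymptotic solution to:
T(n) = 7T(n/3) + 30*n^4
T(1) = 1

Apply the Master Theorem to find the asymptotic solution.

a=7, b=3, f(n)=30*n^4. log_3(7) = 1.771 < 4. Case 3: T(n) = O(n^4).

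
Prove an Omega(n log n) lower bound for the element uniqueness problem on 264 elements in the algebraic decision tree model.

In the algebraic decision tree model, element uniqueness on 264 elements is equivalent to determining which cell of an arrangement of C(264,2) = 34716 hyperplanes x_i = x_j contains the input point. Ben-Or's theorem shows this requires Omega(n log n).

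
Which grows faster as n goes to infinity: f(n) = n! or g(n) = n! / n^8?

f(n) = n! grows faster: the ratio n!/(n!/n^8) = n^8 -> infinity.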